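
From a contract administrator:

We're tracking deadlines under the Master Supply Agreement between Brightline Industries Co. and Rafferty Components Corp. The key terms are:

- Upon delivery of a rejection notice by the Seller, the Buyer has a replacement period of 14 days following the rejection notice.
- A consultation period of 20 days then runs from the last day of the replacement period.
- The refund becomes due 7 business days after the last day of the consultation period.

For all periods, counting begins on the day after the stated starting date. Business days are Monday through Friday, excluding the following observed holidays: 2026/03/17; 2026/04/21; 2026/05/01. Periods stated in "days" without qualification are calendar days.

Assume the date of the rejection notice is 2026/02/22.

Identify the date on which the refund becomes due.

The last day of the replacement period: 2026/02/22 + 14 days = 2026/03/08.
Adding 20 calendar days to 2026/03/08 gives 2026/03/28, which is the last day of the consultation period.
The date on which the refund becomes due: 7 business days after Saturday, 2026/03/28, skipping weekends — Mar 30, Mar 31, Apr 1, Apr 2, Apr 3, Apr 6, Apr 7 — lands on Tuesday, 2026/04/07.

2026/04/07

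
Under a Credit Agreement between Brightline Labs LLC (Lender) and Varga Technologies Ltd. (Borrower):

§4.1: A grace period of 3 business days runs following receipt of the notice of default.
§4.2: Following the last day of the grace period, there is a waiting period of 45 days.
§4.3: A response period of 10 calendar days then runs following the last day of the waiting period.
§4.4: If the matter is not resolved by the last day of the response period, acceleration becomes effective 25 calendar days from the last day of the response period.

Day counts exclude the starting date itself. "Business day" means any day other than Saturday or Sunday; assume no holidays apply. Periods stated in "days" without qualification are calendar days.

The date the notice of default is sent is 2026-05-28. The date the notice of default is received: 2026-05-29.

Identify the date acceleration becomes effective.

The last day of the grace period: 3 business days after Friday, 2026-05-29, skipping weekends — Jun 1, Jun 2, Jun 3 — lands on Wednesday, 2026-06-03.
Adding 45 calendar days to 2026-06-03 gives 2026-07-18, which is the last day of the waiting period.
The last day of the response period: 10 calendar days after 2026-07-18 is 2026-07-28.
Adding 25 calendar days to 2026-07-28 gives 2026-08-22, which is the date acceleration becomes effective.

2026-08-22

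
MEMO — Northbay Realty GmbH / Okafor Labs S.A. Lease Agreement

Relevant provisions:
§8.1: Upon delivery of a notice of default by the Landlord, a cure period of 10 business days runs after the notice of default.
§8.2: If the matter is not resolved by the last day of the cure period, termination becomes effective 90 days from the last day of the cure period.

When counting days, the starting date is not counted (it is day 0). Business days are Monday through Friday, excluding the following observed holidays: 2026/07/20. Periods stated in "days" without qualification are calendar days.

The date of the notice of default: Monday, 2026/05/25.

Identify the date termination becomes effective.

The last day of the cure period: 10 business days after Monday, 2026/05/25, skipping weekends — May 26, May 27, May 28, May 29, Jun 1, Jun 2, Jun 3, Jun 4, Jun 5, Jun 8 — lands on Monday, 2026/06/08.
The date termination becomes effective: 90 calendar days after 2026/06/08 is 2026/09/06.

2026/09/06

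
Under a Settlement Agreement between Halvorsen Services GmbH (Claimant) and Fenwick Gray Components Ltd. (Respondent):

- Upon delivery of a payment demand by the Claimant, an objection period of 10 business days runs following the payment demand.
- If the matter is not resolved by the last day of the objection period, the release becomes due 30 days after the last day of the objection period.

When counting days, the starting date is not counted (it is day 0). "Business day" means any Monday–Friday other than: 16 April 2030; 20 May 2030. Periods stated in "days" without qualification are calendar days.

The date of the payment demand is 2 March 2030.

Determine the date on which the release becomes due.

From Saturday, 2 March 2030, 10 business days (Mar 4, Mar 5, Mar 6, Mar 7, Mar 8, Mar 11, Mar 12, Mar 13, Mar 14, Mar 15, skipping weekends) brings us to Friday, 15 March 2030, which is the last day of the objection period.
The date on which the release becomes due: 15 March 2030 + 30 days = 14 April 2030.

14 April 2030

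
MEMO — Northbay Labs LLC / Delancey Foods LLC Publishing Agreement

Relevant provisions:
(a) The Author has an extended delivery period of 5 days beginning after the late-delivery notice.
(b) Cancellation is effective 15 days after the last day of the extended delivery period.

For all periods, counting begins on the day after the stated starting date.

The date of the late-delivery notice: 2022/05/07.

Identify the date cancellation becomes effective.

2022/05/27

The last day of the extended delivery period: 5 calendar days after 2022/05/07 is 2022/05/12.
The date cancellation becomes effective: 15 calendar days after 2022/05/12 is 2022/05/27.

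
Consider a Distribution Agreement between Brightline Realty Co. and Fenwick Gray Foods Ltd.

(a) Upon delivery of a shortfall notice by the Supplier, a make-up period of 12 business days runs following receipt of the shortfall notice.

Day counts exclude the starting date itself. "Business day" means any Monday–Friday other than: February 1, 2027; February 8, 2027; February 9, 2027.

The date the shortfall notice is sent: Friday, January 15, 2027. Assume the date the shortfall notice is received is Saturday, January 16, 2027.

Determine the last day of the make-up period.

February 3, 2027

The last day of the make-up period: 12 business days after Saturday, January 16, 2027, skipping weekends and the listed holiday on Feb 1 — Jan 18, Jan 19, Jan 20, Jan 21, …, Jan 29, Feb 2, Feb 3 — lands on Wednesday, February 3, 2027.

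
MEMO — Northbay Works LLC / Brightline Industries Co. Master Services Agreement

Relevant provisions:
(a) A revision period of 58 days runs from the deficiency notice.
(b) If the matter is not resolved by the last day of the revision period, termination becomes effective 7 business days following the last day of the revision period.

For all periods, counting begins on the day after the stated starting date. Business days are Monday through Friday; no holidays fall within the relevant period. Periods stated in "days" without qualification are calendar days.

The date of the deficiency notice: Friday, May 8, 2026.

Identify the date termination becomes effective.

July 14, 2026

The last day of the revision period: May 8, 2026 + 58 days = July 5, 2026.
The date termination becomes effective: counting 7 business days from Sunday, July 5, 2026 (Jul 6, Jul 7, Jul 8, Jul 9, Jul 10, Jul 13, Jul 14, skipping weekends) reaches Tuesday, July 14, 2026.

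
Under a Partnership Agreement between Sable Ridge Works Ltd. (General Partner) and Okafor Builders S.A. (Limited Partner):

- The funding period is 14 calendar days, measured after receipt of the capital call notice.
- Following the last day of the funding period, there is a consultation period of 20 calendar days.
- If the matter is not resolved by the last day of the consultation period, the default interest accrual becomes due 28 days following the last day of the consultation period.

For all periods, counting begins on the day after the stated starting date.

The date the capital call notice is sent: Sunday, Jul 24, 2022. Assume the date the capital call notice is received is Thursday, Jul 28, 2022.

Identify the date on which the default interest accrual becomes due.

Sep 28, 2022

The last day of the funding period: Jul 28, 2022 + 14 days = Aug 11, 2022.
The last day of the consultation period: Aug 11, 2022 + 20 days = Aug 31, 2022.
The date on which the default interest accrual becomes due: Aug 31, 2022 + 28 days = Sep 28, 2022.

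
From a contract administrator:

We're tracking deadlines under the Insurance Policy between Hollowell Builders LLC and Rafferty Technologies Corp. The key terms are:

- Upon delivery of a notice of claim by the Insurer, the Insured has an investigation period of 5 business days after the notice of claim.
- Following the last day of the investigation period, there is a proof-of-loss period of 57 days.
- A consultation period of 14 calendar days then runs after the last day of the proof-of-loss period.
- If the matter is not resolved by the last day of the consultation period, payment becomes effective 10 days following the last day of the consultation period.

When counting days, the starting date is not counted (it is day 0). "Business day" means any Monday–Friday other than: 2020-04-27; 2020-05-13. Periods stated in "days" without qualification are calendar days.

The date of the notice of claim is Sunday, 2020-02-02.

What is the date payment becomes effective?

2020-04-28

The last day of the investigation period: 5 business days after Sunday, 2020-02-02, skipping weekends — Feb 3, Feb 4, Feb 5, Feb 6, Feb 7 — lands on Friday, 2020-02-07.
The last day of the proof-of-loss period: 57 calendar days after 2020-02-07 is 2020-04-04.
Adding 14 calendar days to 2020-04-04 gives 2020-04-18, which is the last day of the consultation period.
The date payment becomes effective: 2020-04-18 + 10 days = 2020-04-28.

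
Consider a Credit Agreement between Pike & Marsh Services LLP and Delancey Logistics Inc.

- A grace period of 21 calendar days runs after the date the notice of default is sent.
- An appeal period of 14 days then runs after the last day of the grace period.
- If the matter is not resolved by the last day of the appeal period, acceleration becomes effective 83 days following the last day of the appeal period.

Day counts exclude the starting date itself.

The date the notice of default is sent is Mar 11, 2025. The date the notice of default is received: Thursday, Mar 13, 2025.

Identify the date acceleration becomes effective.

Jul 7, 2025

The last day of the grace period: Mar 11, 2025 + 21 days = Apr 1, 2025.
Adding 14 calendar days to Apr 1, 2025 gives Apr 15, 2025, which is the last day of the appeal period.
Adding 83 calendar days to Apr 15, 2025 gives Jul 7, 2025, which is the date acceleration becomes effective.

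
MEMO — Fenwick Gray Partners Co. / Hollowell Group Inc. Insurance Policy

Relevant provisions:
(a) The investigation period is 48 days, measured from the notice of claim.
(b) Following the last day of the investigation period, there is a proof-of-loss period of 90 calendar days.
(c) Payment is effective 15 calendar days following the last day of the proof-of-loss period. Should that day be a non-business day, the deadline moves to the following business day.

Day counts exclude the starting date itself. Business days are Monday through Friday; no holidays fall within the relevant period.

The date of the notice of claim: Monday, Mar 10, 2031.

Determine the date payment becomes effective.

Adding 48 calendar days to Mar 10, 2031 gives Apr 27, 2031, which is the last day of the investigation period.
Adding 90 calendar days to Apr 27, 2031 gives Jul 26, 2031, which is the last day of the proof-of-loss period.
The date payment becomes effective: Jul 26, 2031 + 15 days = Aug 10, 2031. That falls on a Sunday, so it rolls to the next business day, Monday, Aug 11, 2031.

Aug 11, 2031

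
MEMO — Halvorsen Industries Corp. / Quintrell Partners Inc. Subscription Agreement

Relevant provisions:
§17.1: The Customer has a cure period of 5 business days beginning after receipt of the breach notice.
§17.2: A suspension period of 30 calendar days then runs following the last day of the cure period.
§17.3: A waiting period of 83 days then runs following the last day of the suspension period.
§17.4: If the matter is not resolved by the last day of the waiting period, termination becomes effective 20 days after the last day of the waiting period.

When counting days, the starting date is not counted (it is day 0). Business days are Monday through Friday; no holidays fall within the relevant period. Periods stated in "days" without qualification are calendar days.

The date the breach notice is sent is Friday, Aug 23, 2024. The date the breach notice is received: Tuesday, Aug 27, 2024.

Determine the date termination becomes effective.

Jan 14, 2025

The last day of the cure period: counting 5 business days from Tuesday, Aug 27, 2024 (Aug 28, Aug 29, Aug 30, Sep 2, Sep 3, skipping weekends) reaches Tuesday, Sep 3, 2024.
The last day of the suspension period: Sep 3, 2024 + 30 days = Oct 3, 2024.
The last day of the waiting period: 83 calendar days after Oct 3, 2024 is Dec 25, 2024.
The date termination becomes effective: Dec 25, 2024 + 20 days = Jan 14, 2025.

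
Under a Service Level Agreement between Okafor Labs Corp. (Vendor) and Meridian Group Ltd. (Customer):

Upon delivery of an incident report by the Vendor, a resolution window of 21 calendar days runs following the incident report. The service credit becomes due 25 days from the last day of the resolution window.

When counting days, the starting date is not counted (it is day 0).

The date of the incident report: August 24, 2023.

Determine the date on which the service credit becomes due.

The last day of the resolution window: 21 calendar days after August 24, 2023 is September 14, 2023.
Adding 25 calendar days to September 14, 2023 gives October 9, 2023, which is the date on which the service credit becomes due.

October 9, 2023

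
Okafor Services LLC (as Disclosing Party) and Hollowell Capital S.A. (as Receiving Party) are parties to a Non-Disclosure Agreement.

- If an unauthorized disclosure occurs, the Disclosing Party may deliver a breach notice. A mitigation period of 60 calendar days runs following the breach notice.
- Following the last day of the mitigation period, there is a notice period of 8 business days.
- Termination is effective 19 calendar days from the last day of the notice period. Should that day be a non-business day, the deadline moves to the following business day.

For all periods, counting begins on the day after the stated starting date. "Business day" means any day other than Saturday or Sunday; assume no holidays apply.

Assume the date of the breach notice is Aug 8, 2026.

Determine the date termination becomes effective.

The last day of the mitigation period: Aug 8, 2026 + 60 days = Oct 7, 2026.
The last day of the notice period: 8 business days after Wednesday, Oct 7, 2026, skipping weekends — Oct 8, Oct 9, Oct 12, Oct 13, Oct 14, Oct 15, Oct 16, Oct 19 — lands on Monday, Oct 19, 2026.
The date termination becomes effective: 19 calendar days after Oct 19, 2026 is Nov 7, 2026. That falls on a Saturday, so it rolls to the next business day, Monday, Nov 9, 2026.

Nov 9, 2026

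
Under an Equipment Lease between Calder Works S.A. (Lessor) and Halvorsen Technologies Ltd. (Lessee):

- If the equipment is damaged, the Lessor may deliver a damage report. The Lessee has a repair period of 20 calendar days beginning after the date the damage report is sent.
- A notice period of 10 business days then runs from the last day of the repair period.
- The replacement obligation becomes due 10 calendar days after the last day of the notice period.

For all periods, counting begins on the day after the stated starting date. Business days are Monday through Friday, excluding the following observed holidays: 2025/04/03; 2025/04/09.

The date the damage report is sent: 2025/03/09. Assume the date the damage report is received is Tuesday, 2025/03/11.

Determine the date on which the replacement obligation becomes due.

2025/04/25

Adding 20 calendar days to 2025/03/09 gives 2025/03/29, which is the last day of the repair period.
From Saturday, 2025/03/29, 10 business days (Mar 31, Apr 1, Apr 2, Apr 4, Apr 7, Apr 8, Apr 10, Apr 11, Apr 14, Apr 15, skipping weekends and the listed holidays on Apr 3, Apr 9) brings us to Tuesday, 2025/04/15, which is the last day of the notice period.
Adding 10 calendar days to 2025/04/15 gives 2025/04/25, which is the date on which the replacement obligation becomes due.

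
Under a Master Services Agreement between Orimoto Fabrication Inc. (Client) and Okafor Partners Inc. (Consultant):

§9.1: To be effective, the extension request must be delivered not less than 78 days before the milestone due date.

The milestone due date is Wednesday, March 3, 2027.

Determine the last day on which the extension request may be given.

December 15, 2026

Counting back 78 calendar days from March 3, 2027 gives December 15, 2026.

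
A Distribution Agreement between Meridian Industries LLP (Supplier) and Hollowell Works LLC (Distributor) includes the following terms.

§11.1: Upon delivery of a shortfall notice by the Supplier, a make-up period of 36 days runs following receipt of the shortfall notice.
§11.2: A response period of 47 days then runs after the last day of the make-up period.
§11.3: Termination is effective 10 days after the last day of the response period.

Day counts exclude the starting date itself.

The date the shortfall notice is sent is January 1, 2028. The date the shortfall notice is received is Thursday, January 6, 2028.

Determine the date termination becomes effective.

April 8, 2028

Adding 36 calendar days to January 6, 2028 gives February 11, 2028, which is the last day of the make-up period.
Adding 47 calendar days to February 11, 2028 gives March 29, 2028, which is the last day of the response period.
The date termination becomes effective: 10 calendar days after March 29, 2028 is April 8, 2028.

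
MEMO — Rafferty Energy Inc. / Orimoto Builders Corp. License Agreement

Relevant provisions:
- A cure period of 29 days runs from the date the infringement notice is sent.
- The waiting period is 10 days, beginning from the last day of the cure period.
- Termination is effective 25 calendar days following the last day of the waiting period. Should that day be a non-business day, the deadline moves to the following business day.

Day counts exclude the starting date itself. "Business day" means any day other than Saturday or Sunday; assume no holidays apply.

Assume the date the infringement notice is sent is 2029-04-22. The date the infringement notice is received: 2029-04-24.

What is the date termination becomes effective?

The last day of the cure period: 29 calendar days after 2029-04-22 is 2029-05-21.
The last day of the waiting period: 2029-05-21 + 10 days = 2029-05-31.
Adding 25 calendar days to 2029-05-31 gives 2029-06-25, which is the date termination becomes effective. 2029-06-25 is a Monday, so no roll-forward applies.

2029-06-25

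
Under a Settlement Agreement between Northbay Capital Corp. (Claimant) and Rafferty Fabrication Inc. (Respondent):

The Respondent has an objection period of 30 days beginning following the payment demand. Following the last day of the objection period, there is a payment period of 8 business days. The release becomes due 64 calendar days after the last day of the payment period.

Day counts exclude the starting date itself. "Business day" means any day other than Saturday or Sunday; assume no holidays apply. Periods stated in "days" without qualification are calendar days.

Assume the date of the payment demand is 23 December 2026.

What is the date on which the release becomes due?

The last day of the objection period: 23 December 2026 + 30 days = 22 January 2027.
The last day of the payment period: 8 business days after Friday, 22 January 2027, skipping weekends — Jan 25, Jan 26, Jan 27, Jan 28, Jan 29, Feb 1, Feb 2, Feb 3 — lands on Wednesday, 3 February 2027.
The date on which the release becomes due: 3 February 2027 + 64 days = 8 April 2027.

8 April 2027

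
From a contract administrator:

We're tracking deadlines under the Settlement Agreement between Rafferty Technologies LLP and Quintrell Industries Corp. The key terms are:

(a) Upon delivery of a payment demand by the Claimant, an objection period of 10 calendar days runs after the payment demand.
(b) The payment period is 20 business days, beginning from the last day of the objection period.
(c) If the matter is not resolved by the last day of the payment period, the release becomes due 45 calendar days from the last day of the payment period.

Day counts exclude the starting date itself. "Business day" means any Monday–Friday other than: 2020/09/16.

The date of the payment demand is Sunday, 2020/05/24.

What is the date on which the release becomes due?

2020/08/15

Adding 10 calendar days to 2020/05/24 gives 2020/06/03, which is the last day of the objection period.
The last day of the payment period: counting 20 business days from Wednesday, 2020/06/03 (Jun 4, Jun 5, Jun 8, Jun 9, …, Jun 29, Jun 30, Jul 1, skipping weekends) reaches Wednesday, 2020/07/01.
The date on which the release becomes due: 45 calendar days after 2020/07/01 is 2020/08/15.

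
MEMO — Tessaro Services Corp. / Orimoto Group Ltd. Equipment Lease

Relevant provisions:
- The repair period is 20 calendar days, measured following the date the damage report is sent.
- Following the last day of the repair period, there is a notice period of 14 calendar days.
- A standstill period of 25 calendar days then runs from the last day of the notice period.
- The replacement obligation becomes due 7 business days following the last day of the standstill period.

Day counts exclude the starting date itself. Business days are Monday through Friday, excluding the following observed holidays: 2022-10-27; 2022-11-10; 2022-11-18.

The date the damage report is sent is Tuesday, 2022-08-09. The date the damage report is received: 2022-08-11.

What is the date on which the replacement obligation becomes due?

The last day of the repair period: 2022-08-09 + 20 days = 2022-08-29.
The last day of the notice period: 14 calendar days after 2022-08-29 is 2022-09-12.
Adding 25 calendar days to 2022-09-12 gives 2022-10-07, which is the last day of the standstill period.
The date on which the replacement obligation becomes due: counting 7 business days from Friday, 2022-10-07 (Oct 10, Oct 11, Oct 12, Oct 13, Oct 14, Oct 17, Oct 18, skipping weekends) reaches Tuesday, 2022-10-18.

2022-10-18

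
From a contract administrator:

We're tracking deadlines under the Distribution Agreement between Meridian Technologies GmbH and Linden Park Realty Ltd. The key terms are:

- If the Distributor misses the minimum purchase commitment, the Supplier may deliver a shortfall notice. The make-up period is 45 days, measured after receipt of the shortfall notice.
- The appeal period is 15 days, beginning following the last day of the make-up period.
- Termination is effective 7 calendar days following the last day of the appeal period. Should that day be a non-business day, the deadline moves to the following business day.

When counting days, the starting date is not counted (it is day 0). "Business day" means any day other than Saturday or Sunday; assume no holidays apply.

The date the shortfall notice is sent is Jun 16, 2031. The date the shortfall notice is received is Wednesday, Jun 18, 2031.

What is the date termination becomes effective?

Aug 25, 2031

The last day of the make-up period: 45 calendar days after Jun 18, 2031 is Aug 2, 2031.
The last day of the appeal period: 15 calendar days after Aug 2, 2031 is Aug 17, 2031.
The date termination becomes effective: Aug 17, 2031 + 7 days = Aug 24, 2031. That falls on a Sunday, so it rolls to the next business day, Monday, Aug 25, 2031.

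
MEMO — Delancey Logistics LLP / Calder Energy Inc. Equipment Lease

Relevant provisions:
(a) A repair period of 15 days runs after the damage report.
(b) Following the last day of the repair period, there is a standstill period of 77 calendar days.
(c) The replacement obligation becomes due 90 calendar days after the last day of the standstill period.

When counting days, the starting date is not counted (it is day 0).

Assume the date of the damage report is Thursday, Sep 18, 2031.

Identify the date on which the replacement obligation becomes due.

The last day of the repair period: Sep 18, 2031 + 15 days = Oct 3, 2031.
The last day of the standstill period: 77 calendar days after Oct 3, 2031 is Dec 19, 2031.
Adding 90 calendar days to Dec 19, 2031 gives Mar 18, 2032, which is the date on which the replacement obligation becomes due.

Mar 18, 2032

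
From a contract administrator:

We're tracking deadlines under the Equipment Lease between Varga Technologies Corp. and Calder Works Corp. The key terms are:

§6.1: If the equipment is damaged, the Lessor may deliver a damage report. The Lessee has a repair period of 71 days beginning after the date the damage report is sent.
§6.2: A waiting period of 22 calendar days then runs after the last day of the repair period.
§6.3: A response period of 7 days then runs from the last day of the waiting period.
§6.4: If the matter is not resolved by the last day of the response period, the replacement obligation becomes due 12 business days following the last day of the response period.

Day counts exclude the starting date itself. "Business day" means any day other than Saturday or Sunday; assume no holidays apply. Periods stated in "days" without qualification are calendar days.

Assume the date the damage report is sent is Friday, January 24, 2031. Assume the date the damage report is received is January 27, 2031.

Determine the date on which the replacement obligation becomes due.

May 20, 2031

Adding 71 calendar days to January 24, 2031 gives April 5, 2031, which is the last day of the repair period.
The last day of the waiting period: 22 calendar days after April 5, 2031 is April 27, 2031.
The last day of the response period: April 27, 2031 + 7 days = May 4, 2031.
The date on which the replacement obligation becomes due: counting 12 business days from Sunday, May 4, 2031 (May 5, May 6, May 7, May 8, …, May 16, May 19, May 20, skipping weekends) reaches Tuesday, May 20, 2031.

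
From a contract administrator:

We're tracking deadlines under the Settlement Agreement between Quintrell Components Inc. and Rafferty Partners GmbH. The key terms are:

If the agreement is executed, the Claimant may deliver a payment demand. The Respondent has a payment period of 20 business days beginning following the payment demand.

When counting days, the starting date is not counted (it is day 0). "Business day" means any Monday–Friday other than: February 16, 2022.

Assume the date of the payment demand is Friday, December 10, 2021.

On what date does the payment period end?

January 7, 2022

The last day of the payment period: 20 business days after Friday, December 10, 2021, skipping weekends — Dec 13, Dec 14, Dec 15, Dec 16, …, Jan 5, Jan 6, Jan 7 — lands on Friday, January 7, 2022.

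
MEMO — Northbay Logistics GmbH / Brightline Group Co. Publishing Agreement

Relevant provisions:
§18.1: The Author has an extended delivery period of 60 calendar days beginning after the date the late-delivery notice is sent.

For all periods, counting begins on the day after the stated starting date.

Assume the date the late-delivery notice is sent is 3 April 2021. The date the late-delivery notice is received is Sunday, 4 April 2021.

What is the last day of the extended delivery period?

The last day of the extended delivery period: 3 April 2021 + 60 days = 2 June 2021.

2 June 2021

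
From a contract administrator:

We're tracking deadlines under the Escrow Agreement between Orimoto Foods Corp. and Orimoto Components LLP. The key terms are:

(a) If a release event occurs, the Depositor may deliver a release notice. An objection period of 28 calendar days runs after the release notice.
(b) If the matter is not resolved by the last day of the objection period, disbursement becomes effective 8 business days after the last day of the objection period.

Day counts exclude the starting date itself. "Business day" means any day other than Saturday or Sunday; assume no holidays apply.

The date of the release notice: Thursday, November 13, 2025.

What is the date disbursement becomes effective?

December 23, 2025

The last day of the objection period: November 13, 2025 + 28 days = December 11, 2025.
From Thursday, December 11, 2025, 8 business days (Dec 12, Dec 15, Dec 16, Dec 17, Dec 18, Dec 19, Dec 22, Dec 23, skipping weekends) brings us to Tuesday, December 23, 2025, which is the date disbursement becomes effective.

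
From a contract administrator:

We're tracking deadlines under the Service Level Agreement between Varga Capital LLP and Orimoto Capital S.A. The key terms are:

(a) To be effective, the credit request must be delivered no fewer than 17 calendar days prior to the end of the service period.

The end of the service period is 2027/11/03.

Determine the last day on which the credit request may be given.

Counting back 17 calendar days from 2027/11/03 gives 2027/10/17.

2027/10/17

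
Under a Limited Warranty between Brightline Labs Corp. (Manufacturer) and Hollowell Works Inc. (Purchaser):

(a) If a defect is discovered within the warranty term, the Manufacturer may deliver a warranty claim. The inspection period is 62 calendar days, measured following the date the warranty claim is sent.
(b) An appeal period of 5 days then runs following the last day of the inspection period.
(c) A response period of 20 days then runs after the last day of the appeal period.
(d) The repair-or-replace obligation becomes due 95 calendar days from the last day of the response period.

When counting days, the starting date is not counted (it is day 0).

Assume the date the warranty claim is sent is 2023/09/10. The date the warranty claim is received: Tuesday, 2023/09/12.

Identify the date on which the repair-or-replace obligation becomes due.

Adding 62 calendar days to 2023/09/10 gives 2023/11/11, which is the last day of the inspection period.
Adding 5 calendar days to 2023/11/11 gives 2023/11/16, which is the last day of the appeal period.
The last day of the response period: 2023/11/16 + 20 days = 2023/12/06.
The date on which the repair-or-replace obligation becomes due: 2023/12/06 + 95 days = 2024/03/10.

2024/03/10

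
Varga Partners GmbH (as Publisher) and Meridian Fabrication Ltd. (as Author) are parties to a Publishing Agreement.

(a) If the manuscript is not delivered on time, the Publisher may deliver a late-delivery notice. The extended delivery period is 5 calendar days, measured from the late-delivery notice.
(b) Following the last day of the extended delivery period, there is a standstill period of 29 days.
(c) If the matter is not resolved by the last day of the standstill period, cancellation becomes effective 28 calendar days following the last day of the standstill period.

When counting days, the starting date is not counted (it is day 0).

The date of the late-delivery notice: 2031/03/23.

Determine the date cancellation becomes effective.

The last day of the extended delivery period: 2031/03/23 + 5 days = 2031/03/28.
The last day of the standstill period: 29 calendar days after 2031/03/28 is 2031/04/26.
The date cancellation becomes effective: 2031/04/26 + 28 days = 2031/05/24.

2031/05/24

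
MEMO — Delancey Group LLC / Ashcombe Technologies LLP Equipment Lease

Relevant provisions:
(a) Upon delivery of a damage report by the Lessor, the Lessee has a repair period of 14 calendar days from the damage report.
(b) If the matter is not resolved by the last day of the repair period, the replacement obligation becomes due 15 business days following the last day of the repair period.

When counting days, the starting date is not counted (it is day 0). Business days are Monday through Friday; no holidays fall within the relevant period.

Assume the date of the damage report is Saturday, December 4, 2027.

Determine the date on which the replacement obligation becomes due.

The last day of the repair period: 14 calendar days after December 4, 2027 is December 18, 2027.
From Saturday, December 18, 2027, 15 business days (Dec 20, Dec 21, Dec 22, Dec 23, …, Jan 5, Jan 6, Jan 7, skipping weekends) brings us to Friday, January 7, 2028, which is the date on which the replacement obligation becomes due.

January 7, 2028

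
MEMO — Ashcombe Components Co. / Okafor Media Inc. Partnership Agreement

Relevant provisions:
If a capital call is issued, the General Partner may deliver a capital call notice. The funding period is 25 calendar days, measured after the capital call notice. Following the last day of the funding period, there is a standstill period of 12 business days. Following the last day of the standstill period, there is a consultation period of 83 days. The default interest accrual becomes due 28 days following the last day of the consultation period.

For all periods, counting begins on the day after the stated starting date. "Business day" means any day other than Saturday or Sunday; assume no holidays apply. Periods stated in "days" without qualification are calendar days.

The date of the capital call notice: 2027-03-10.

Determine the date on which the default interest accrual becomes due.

Adding 25 calendar days to 2027-03-10 gives 2027-04-04, which is the last day of the funding period.
The last day of the standstill period: 12 business days after Sunday, 2027-04-04, skipping weekends — Apr 5, Apr 6, Apr 7, Apr 8, …, Apr 16, Apr 19, Apr 20 — lands on Tuesday, 2027-04-20.
The last day of the consultation period: 2027-04-20 + 83 days = 2027-07-12.
The date on which the default interest accrual becomes due: 2027-07-12 + 28 days = 2027-08-09.

2027-08-09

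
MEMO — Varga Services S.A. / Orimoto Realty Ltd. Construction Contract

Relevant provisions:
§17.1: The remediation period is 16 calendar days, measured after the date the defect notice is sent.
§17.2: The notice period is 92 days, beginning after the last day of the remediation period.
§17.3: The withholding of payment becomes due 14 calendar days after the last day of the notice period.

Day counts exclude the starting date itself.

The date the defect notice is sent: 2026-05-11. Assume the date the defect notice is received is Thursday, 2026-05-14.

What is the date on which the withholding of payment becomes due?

2026-09-10

Adding 16 calendar days to 2026-05-11 gives 2026-05-27, which is the last day of the remediation period.
The last day of the notice period: 2026-05-27 + 92 days = 2026-08-27.
The date on which the withholding of payment becomes due: 2026-08-27 + 14 days = 2026-09-10.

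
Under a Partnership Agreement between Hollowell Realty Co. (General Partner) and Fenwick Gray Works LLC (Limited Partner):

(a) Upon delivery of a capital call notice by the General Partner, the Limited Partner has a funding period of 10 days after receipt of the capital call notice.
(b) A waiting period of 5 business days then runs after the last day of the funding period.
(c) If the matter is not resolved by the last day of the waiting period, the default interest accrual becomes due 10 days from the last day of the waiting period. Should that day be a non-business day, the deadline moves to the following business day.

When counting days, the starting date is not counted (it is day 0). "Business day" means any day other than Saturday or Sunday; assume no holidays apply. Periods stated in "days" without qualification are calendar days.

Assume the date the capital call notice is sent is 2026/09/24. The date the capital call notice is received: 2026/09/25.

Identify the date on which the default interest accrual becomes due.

2026/10/22

Adding 10 calendar days to 2026/09/25 gives 2026/10/05, which is the last day of the funding period.
From Monday, 2026/10/05, 5 business days (Oct 6, Oct 7, Oct 8, Oct 9, Oct 12, skipping weekends) brings us to Monday, 2026/10/12, which is the last day of the waiting period.
The date on which the default interest accrual becomes due: 10 calendar days after 2026/10/12 is 2026/10/22. 2026/10/22 is a Thursday, so no roll-forward applies.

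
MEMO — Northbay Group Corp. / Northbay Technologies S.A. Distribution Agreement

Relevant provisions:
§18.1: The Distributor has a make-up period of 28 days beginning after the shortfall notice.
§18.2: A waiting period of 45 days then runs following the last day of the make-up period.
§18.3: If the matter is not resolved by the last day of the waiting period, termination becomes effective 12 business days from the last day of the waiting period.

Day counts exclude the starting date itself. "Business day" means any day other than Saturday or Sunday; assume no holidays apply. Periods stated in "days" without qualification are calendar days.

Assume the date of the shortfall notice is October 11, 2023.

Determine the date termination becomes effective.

The last day of the make-up period: 28 calendar days after October 11, 2023 is November 8, 2023.
Adding 45 calendar days to November 8, 2023 gives December 23, 2023, which is the last day of the waiting period.
The date termination becomes effective: 12 business days after Saturday, December 23, 2023, skipping weekends — Dec 25, Dec 26, Dec 27, Dec 28, …, Jan 5, Jan 8, Jan 9 — lands on Tuesday, January 9, 2024.

January 9, 2024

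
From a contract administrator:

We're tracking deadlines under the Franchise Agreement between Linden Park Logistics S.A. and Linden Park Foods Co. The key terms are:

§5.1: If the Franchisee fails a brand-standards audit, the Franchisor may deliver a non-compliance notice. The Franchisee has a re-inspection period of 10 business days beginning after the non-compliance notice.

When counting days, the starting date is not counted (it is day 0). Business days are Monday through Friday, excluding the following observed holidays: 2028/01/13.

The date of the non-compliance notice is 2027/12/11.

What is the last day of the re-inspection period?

The last day of the re-inspection period: counting 10 business days from Saturday, 2027/12/11 (Dec 13, Dec 14, Dec 15, Dec 16, Dec 17, Dec 20, Dec 21, Dec 22, Dec 23, Dec 24, skipping weekends) reaches Friday, 2027/12/24.

2027/12/24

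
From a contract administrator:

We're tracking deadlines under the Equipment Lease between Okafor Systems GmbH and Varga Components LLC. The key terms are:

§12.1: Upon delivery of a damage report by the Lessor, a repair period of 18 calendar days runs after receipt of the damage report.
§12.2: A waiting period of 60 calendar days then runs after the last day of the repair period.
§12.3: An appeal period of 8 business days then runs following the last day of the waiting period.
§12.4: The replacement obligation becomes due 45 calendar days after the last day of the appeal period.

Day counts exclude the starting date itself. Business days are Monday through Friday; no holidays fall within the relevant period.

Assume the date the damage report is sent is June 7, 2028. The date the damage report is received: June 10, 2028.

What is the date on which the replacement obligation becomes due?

The last day of the repair period: June 10, 2028 + 18 days = June 28, 2028.
The last day of the waiting period: 60 calendar days after June 28, 2028 is August 27, 2028.
The last day of the appeal period: counting 8 business days from Sunday, August 27, 2028 (Aug 28, Aug 29, Aug 30, Aug 31, Sep 1, Sep 4, Sep 5, Sep 6, skipping weekends) reaches Wednesday, September 6, 2028.
Adding 45 calendar days to September 6, 2028 gives October 21, 2028, which is the date on which the replacement obligation becomes due.

October 21, 2028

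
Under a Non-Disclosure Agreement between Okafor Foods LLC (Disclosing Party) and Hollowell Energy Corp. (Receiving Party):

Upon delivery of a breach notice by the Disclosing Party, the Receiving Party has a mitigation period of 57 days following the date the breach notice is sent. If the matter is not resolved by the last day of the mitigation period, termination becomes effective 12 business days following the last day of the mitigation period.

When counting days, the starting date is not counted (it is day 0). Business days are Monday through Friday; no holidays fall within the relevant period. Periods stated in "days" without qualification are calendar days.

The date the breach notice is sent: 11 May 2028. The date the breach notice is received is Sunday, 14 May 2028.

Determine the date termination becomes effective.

25 July 2028

The last day of the mitigation period: 57 calendar days after 11 May 2028 is 7 July 2028.
The date termination becomes effective: 12 business days after Friday, 7 July 2028, skipping weekends — Jul 10, Jul 11, Jul 12, Jul 13, …, Jul 21, Jul 24, Jul 25 — lands on Tuesday, 25 July 2028.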